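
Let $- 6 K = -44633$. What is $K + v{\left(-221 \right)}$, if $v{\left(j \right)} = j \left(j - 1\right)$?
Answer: $\frac{339005}{6} \approx 56501.0$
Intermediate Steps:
$K = \frac{44633}{6}$ ($K = \left(- \frac{1}{6}\right) \left(-44633\right) = \frac{44633}{6} \approx 7438.8$)
$v{\left(j \right)} = j \left(-1 + j\right)$
$K + v{\left(-221 \right)} = \frac{44633}{6} - 221 \left(-1 - 221\right) = \frac{44633}{6} - -49062 = \frac{44633}{6} + 49062 = \frac{339005}{6}$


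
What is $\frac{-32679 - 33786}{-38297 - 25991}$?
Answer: $\frac{9495}{9184} \approx 1.0339$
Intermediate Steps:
$\frac{-32679 - 33786}{-38297 - 25991} = - \frac{66465}{-64288} = \left(-66465\right) \left(- \frac{1}{64288}\right) = \frac{9495}{9184}$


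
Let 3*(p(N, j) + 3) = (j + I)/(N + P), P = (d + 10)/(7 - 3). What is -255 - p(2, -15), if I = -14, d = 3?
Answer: -15760/63 ≈ -250.16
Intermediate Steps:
P = 13/4 (P = (3 + 10)/(7 - 3) = 13/4 ≈ 3.2500)
p(N, j) = -3 + (-14 + j)/(3*(13/4 + N)) (p(N, j) = -3 + ((j - 14)/(N + 13/4))/3 = -3 + ((-14 + j)/(13/4 + N))/3 = -3 + (-14 + j)/(3*(13/4 + N)))
-255 - p(2, -15) = -255 - (-173 - 36*2 + 4*(-15))/(3*(13 + 4*2)) = -255 - (-173 - 72 - 60)/(3*(13 + 8)) = -255 - (-305)/(3*21) = -255 - 1*(-305/63) = -255 + 305/63 = -15760/63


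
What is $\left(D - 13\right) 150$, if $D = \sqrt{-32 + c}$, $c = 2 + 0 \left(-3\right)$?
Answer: $-1950 + 150 i \sqrt{30} \approx -1950.0 + 821.58 i$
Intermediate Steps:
$c = 2$ ($c = 2 + 0 = 2$)
$D = i \sqrt{30}$ ($D = \sqrt{-32 + 2} = \sqrt{-30} = i \sqrt{30} \approx 5.4772 i$)
$\left(D - 13\right) 150 = \left(i \sqrt{30} - 13\right) 150 = \left(-13 + i \sqrt{30}\right) 150 = -1950 + 150 i \sqrt{30}$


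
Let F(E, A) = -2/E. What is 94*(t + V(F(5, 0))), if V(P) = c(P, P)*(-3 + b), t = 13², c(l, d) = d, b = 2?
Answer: 79618/5 ≈ 15924.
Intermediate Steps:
t = 169
V(P) = -P (V(P) = P*(-3 + 2) = P*(-1) = -P)
94*(t + V(F(5, 0))) = 94*(169 - (-2)/5) = 94*(169 - 1*(-⅖)) = 94*(169 + ⅖) = 94*(847/5) = 79618/5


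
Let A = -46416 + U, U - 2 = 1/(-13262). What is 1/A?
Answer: -13262/615542469 ≈ -2.1545e-5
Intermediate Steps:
U = 26523/13262 (U = 2 + 1/(-13262) = 2 - 1/13262 = 26523/13262 ≈ 1.9999)
A = -615542469/13262 (A = -46416 + 26523/13262 = -615542469/13262 ≈ -46414.)
1/A = 1/(-615542469/13262) = -13262/615542469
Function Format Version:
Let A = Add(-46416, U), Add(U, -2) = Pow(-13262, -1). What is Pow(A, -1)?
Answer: Rational(-13262, 615542469) ≈ -2.1545e-5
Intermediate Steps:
U = Rational(26523, 13262) (U = Add(2, Pow(-13262, -1)) = Add(2, Rational(-1, 13262)) = Rational(26523, 13262) ≈ 1.9999)
A = Rational(-615542469, 13262) (A = Add(-46416, Rational(26523, 13262)) = Rational(-615542469, 13262) ≈ -46414.)
Pow(A, -1) = Pow(Rational(-615542469, 13262), -1) = Rational(-13262, 615542469)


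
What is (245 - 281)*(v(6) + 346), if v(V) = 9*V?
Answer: -14400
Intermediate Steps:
(245 - 281)*(v(6) + 346) = (245 - 281)*(9*6 + 346) = -36*(54 + 346) = -36*400 = -14400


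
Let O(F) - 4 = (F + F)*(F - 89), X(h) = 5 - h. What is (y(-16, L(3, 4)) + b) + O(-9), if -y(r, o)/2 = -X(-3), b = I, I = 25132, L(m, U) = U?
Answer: 26916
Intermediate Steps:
b = 25132
O(F) = 4 + 2*F*(-89 + F) (O(F) = 4 + (F + F)*(F - 89) = 4 + (2*F)*(-89 + F) = 4 + 2*F*(-89 + F))
y(r, o) = 16 (y(r, o) = -(-2)*(5 - 1*(-3)) = -(-2)*(5 + 3) = -(-2)*8 = -2*(-8) = 16)
(y(-16, L(3, 4)) + b) + O(-9) = (16 + 25132) + (4 - 178*(-9) + 2*(-9)²) = 25148 + (4 + 1602 + 2*81) = 25148 + (4 + 1602 + 162) = 25148 + 1768 = 26916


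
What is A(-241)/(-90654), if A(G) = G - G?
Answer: 0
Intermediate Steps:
A(G) = 0
A(-241)/(-90654) = 0/(-90654) = 0*(-1/90654) = 0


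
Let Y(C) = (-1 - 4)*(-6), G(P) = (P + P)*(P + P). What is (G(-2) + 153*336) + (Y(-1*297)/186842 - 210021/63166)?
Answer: 303434992857313/5901030886 ≈ 51421.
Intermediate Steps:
G(P) = 4*P² (G(P) = (2*P)*(2*P) = 4*P²)
Y(C) = 30 (Y(C) = -5*(-6) = 30)
(G(-2) + 153*336) + (Y(-1*297)/186842 - 210021/63166) = (4*(-2)² + 153*336) + (30/186842 - 210021/63166) = (4*4 + 51408) + (30*(1/186842) - 210021*1/63166) = (16 + 51408) + (15/93421 - 210021/63166) = 51424 - 19619424351/5901030886 = 303434992857313/5901030886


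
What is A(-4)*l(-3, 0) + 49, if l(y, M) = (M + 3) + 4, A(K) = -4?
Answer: 21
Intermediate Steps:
l(y, M) = 7 + M (l(y, M) = (3 + M) + 4 = 7 + M)
A(-4)*l(-3, 0) + 49 = -4*(7 + 0) + 49 = -4*7 + 49 = -28 + 49 = 21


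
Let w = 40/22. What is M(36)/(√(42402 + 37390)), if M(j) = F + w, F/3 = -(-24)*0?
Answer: 5*√4987/54857 ≈ 0.0064366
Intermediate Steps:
w = 20/11 (w = 40*(1/22) = 20/11 ≈ 1.8182)
F = 0 (F = 3*(-(-24)*0) = 3*(-8*0) = 3*0 = 0)
M(j) = 20/11 (M(j) = 0 + 20/11 = 20/11)
M(36)/(√(42402 + 37390)) = 20/(11*(√(42402 + 37390))) = 20/(11*(√79792)) = 20/(11*((4*√4987))) = 20*(√4987/19948)/11 = 5*√4987/54857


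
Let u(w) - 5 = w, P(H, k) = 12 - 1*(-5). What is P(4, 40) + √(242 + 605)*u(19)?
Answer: 17 + 264*√7 ≈ 715.48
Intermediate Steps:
P(H, k) = 17 (P(H, k) = 12 + 5 = 17)
u(w) = 5 + w
P(4, 40) + √(242 + 605)*u(19) = 17 + √(242 + 605)*(5 + 19) = 17 + √847*24 = 17 + (11*√7)*24 = 17 + 264*√7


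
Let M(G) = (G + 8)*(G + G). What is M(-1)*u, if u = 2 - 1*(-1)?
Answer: -42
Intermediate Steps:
M(G) = 2*G*(8 + G) (M(G) = (8 + G)*(2*G) = 2*G*(8 + G))
u = 3 (u = 2 + 1 = 3)
M(-1)*u = (2*(-1)*(8 - 1))*3 = (2*(-1)*7)*3 = -14*3 = -42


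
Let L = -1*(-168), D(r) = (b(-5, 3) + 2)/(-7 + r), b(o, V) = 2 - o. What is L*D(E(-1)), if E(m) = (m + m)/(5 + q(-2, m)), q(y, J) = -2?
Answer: -4536/23 ≈ -197.22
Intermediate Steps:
E(m) = 2*m/3 (E(m) = (m + m)/(5 - 2) = (2*m)/3 = (2*m)*(⅓) = 2*m/3)
D(r) = 9/(-7 + r) (D(r) = ((2 - 1*(-5)) + 2)/(-7 + r) = ((2 + 5) + 2)/(-7 + r) = (7 + 2)/(-7 + r) = 9/(-7 + r))
L = 168
L*D(E(-1)) = 168*(9/(-7 + (⅔)*(-1))) = 168*(9/(-7 - ⅔)) = 168*(9/(-23/3)) = 168*(9*(-3/23)) = 168*(-27/23) = -4536/23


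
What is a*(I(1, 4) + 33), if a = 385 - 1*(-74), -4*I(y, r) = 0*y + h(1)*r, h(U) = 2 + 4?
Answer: 12393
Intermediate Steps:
h(U) = 6
I(y, r) = -3*r/2 (I(y, r) = -(0*y + 6*r)/4 = -(0 + 6*r)/4 = -3*r/2)
a = 459 (a = 385 + 74 = 459)
a*(I(1, 4) + 33) = 459*(-3/2*4 + 33) = 459*(-6 + 33) = 459*27 = 12393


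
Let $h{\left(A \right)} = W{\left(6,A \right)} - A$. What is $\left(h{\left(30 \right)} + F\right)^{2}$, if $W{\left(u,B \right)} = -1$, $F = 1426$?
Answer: $1946025$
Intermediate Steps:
$h{\left(A \right)} = -1 - A$
$\left(h{\left(30 \right)} + F\right)^{2} = \left(\left(-1 - 30\right) + 1426\right)^{2} = \left(-31 + 1426\right)^{2} = 1395^{2} = 1946025$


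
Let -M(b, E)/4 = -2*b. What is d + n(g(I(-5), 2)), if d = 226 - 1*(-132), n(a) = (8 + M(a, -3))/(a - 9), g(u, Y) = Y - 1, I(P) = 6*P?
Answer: 356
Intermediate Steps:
M(b, E) = 8*b (M(b, E) = -(-8)*b = 8*b)
g(u, Y) = -1 + Y
n(a) = (8 + 8*a)/(-9 + a) (n(a) = (8 + 8*a)/(a - 9) = (8 + 8*a)/(-9 + a))
d = 358 (d = 226 + 132 = 358)
d + n(g(I(-5), 2)) = 358 + 8*(1 + (-1 + 2))/(-9 + (-1 + 2)) = 358 + 8*(1 + 1)/(-9 + 1) = 358 + 8*2/(-8) = 358 + 8*(-⅛)*2 = 358 - 2 = 356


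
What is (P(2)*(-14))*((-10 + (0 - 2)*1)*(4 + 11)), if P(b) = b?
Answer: 5040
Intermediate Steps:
(P(2)*(-14))*((-10 + (0 - 2)*1)*(4 + 11)) = (2*(-14))*((-10 + (0 - 2)*1)*(4 + 11)) = -28*(-10 - 2*1)*15 = -28*(-10 - 2)*15 = -(-336)*15 = -28*(-180) = 5040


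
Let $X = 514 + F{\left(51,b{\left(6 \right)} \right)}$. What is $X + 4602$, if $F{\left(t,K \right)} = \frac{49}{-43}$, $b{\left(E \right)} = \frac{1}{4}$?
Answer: $\frac{219939}{43} \approx 5114.9$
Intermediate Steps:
$b{\left(E \right)} = \frac{1}{4}$
$F{\left(t,K \right)} = - \frac{49}{43}$ ($F{\left(t,K \right)} = 49 \left(- \frac{1}{43}\right) = - \frac{49}{43}$)
$X = \frac{22053}{43}$ ($X = 514 - \frac{49}{43} = \frac{22053}{43} \approx 512.86$)
$X + 4602 = \frac{22053}{43} + 4602 = \frac{219939}{43}$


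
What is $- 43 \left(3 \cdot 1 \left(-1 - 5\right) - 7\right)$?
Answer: $1075$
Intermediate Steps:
$- 43 \left(3 \cdot 1 \left(-1 - 5\right) - 7\right) = - 43 \left(3 \left(-6\right) - 7\right) = - 43 \left(-18 - 7\right) = \left(-43\right) \left(-25\right) = 1075$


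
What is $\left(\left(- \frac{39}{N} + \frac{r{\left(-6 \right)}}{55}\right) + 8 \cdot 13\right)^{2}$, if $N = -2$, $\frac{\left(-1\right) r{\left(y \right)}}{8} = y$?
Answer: $\frac{187169761}{12100} \approx 15469.0$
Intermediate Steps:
$r{\left(y \right)} = - 8 y$
$\left(\left(- \frac{39}{N} + \frac{r{\left(-6 \right)}}{55}\right) + 8 \cdot 13\right)^{2} = \left(\left(- \frac{39}{-2} + \frac{\left(-8\right) \left(-6\right)}{55}\right) + 8 \cdot 13\right)^{2} = \left(\left(\left(-39\right) \left(- \frac{1}{2}\right) + 48 \cdot \frac{1}{55}\right) + 104\right)^{2} = \left(\left(\frac{39}{2} + \frac{48}{55}\right) + 104\right)^{2} = \left(\frac{2241}{110} + 104\right)^{2} = \left(\frac{13681}{110}\right)^{2} = \frac{187169761}{12100}$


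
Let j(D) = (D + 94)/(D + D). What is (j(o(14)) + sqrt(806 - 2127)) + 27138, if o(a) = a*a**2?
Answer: 74468091/2744 + I*sqrt(1321) ≈ 27139.0 + 36.346*I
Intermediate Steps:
o(a) = a**3
j(D) = (94 + D)/(2*D) (j(D) = (94 + D)/((2*D)) = (94 + D)*(1/(2*D)) = (94 + D)/(2*D))
(j(o(14)) + sqrt(806 - 2127)) + 27138 = ((94 + 14**3)/(2*(14**3)) + sqrt(806 - 2127)) + 27138 = ((1/2)*(94 + 2744)/2744 + sqrt(-1321)) + 27138 = ((1/2)*(1/2744)*2838 + I*sqrt(1321)) + 27138 = (1419/2744 + I*sqrt(1321)) + 27138 = 74468091/2744 + I*sqrt(1321)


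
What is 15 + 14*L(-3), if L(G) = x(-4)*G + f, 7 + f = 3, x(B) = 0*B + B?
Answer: 127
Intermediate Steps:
x(B) = B (x(B) = 0 + B = B)
f = -4 (f = -7 + 3 = -4)
L(G) = -4 - 4*G (L(G) = -4*G - 4 = -4 - 4*G)
15 + 14*L(-3) = 15 + 14*(-4 - 4*(-3)) = 15 + 14*(-4 + 12) = 15 + 14*8 = 15 + 112 = 127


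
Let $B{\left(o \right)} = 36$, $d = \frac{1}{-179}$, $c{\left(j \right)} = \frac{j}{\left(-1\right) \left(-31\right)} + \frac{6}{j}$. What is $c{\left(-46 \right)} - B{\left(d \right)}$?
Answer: $- \frac{26819}{713} \approx -37.614$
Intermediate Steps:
$c{\left(j \right)} = \frac{6}{j} + \frac{j}{31}$ ($c{\left(j \right)} = \frac{j}{31} + \frac{6}{j} = \frac{6}{j} + \frac{j}{31}$)
$d = - \frac{1}{179} \approx -0.0055866$
$c{\left(-46 \right)} - B{\left(d \right)} = \left(\frac{6}{-46} + \frac{1}{31} \left(-46\right)\right) - 36 = \left(6 \left(- \frac{1}{46}\right) - \frac{46}{31}\right) - 36 = \left(- \frac{3}{23} - \frac{46}{31}\right) - 36 = - \frac{1151}{713} - 36 = - \frac{26819}{713}$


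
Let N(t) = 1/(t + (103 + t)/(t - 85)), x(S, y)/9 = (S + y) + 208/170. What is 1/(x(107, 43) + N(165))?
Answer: 286195/389516462 ≈ 0.00073474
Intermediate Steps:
x(S, y) = 936/85 + 9*S + 9*y (x(S, y) = 9*((S + y) + 208/170) = 9*((S + y) + 208*(1/170)) = 9*((S + y) + 104/85) = 9*(104/85 + S + y) = 936/85 + 9*S + 9*y)
N(t) = 1/(t + (103 + t)/(-85 + t))
1/(x(107, 43) + N(165)) = 1/((936/85 + 9*107 + 9*43) + (-85 + 165)/(103 + 165² - 84*165)) = 1/((936/85 + 963 + 387) + 80/(103 + 27225 - 13860)) = 1/(115686/85 + 80/13468) = 1/(115686/85 + (1/13468)*80) = 1/(115686/85 + 20/3367) = 1/(389516462/286195) = 286195/389516462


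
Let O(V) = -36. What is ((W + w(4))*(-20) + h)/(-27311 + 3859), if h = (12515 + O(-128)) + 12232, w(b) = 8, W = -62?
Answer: -25791/23452 ≈ -1.0997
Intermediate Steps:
h = 24711 (h = (12515 - 36) + 12232 = 12479 + 12232 = 24711)
((W + w(4))*(-20) + h)/(-27311 + 3859) = ((-62 + 8)*(-20) + 24711)/(-27311 + 3859) = (-54*(-20) + 24711)/(-23452) = (1080 + 24711)*(-1/23452) = 25791*(-1/23452) = -25791/23452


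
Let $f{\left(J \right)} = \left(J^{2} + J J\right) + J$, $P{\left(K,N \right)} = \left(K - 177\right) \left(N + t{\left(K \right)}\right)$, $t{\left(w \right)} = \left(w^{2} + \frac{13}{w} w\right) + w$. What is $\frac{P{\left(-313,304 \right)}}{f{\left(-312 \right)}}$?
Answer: $- \frac{3429055}{13884} \approx -246.98$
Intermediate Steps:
$t{\left(w \right)} = 13 + w + w^{2}$ ($t{\left(w \right)} = \left(w^{2} + 13\right) + w = \left(13 + w^{2}\right) + w = 13 + w + w^{2}$)
$P{\left(K,N \right)} = \left(-177 + K\right) \left(13 + K + N + K^{2}\right)$ ($P{\left(K,N \right)} = \left(K - 177\right) \left(N + \left(13 + K + K^{2}\right)\right) = \left(-177 + K\right) \left(13 + K + N + K^{2}\right)$)
$f{\left(J \right)} = J + 2 J^{2}$ ($f{\left(J \right)} = \left(J^{2} + J^{2}\right) + J = 2 J^{2} + J = J + 2 J^{2}$)
$\frac{P{\left(-313,304 \right)}}{f{\left(-312 \right)}} = \frac{-2301 + \left(-313\right)^{3} - 53808 - 176 \left(-313\right)^{2} - -51332 - 95152}{\left(-312\right) \left(1 + 2 \left(-312\right)\right)} = \frac{-2301 - 30664297 - 53808 - 17242544 + 51332 - 95152}{\left(-312\right) \left(1 - 624\right)} = \frac{-2301 - 30664297 - 53808 - 17242544 + 51332 - 95152}{\left(-312\right) \left(-623\right)} = - \frac{48006770}{194376} = \left(-48006770\right) \frac{1}{194376} = - \frac{3429055}{13884}$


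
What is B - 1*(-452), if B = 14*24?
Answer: 788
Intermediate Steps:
B = 336
B - 1*(-452) = 336 - 1*(-452) = 336 + 452 = 788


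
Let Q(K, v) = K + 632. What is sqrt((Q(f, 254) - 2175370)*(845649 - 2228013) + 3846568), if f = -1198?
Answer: 2*sqrt(751984859818) ≈ 1.7343e+6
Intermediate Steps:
Q(K, v) = 632 + K
sqrt((Q(f, 254) - 2175370)*(845649 - 2228013) + 3846568) = sqrt(((632 - 1198) - 2175370)*(845649 - 2228013) + 3846568) = sqrt((-566 - 2175370)*(-1382364) + 3846568) = sqrt(-2175936*(-1382364) + 3846568) = sqrt(3007935592704 + 3846568) = sqrt(3007939439272) = 2*sqrt(751984859818)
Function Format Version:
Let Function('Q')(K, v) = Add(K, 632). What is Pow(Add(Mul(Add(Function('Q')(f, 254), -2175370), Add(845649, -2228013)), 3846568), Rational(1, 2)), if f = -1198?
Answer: Mul(2, Pow(751984859818, Rational(1, 2))) ≈ 1.7343e+6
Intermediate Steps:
Function('Q')(K, v) = Add(632, K)
Pow(Add(Mul(Add(Function('Q')(f, 254), -2175370), Add(845649, -2228013)), 3846568), Rational(1, 2)) = Pow(Add(Mul(Add(Add(632, -1198), -2175370), Add(845649, -2228013)), 3846568), Rational(1, 2)) = Pow(Add(Mul(Add(-566, -2175370), -1382364), 3846568), Rational(1, 2)) = Pow(Add(Mul(-2175936, -1382364), 3846568), Rational(1, 2)) = Pow(Add(3007935592704, 3846568), Rational(1, 2)) = Pow(3007939439272, Rational(1, 2)) = Mul(2, Pow(751984859818, Rational(1, 2)))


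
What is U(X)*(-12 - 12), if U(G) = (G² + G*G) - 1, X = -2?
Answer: -168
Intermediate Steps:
U(G) = -1 + 2*G² (U(G) = (G² + G²) - 1 = 2*G² - 1 = -1 + 2*G²)
U(X)*(-12 - 12) = (-1 + 2*(-2)²)*(-12 - 12) = (-1 + 2*4)*(-24) = (-1 + 8)*(-24) = 7*(-24) = -168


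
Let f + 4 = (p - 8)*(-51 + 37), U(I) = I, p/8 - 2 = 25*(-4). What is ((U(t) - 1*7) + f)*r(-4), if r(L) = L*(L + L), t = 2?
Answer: 354528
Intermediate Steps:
p = -784 (p = 16 + 8*(25*(-4)) = 16 + 8*(-100) = 16 - 800 = -784)
r(L) = 2*L² (r(L) = L*(2*L) = 2*L²)
f = 11084 (f = -4 + (-784 - 8)*(-51 + 37) = -4 - 792*(-14) = -4 + 11088 = 11084)
((U(t) - 1*7) + f)*r(-4) = ((2 - 1*7) + 11084)*(2*(-4)²) = ((2 - 7) + 11084)*(2*16) = (-5 + 11084)*32 = 11079*32 = 354528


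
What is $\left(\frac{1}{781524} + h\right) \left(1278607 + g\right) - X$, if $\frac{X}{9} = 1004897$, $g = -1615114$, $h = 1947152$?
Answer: $- \frac{170695085331377765}{260508} \approx -6.5524 \cdot 10^{11}$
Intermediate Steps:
$X = 9044073$ ($X = 9 \cdot 1004897 = 9044073$)
$\left(\frac{1}{781524} + h\right) \left(1278607 + g\right) - X = \left(\frac{1}{781524} + 1947152\right) \left(1278607 - 1615114\right) - 9044073 = \left(\frac{1}{781524} + 1947152\right) \left(-336507\right) - 9044073 = \frac{1521746019649}{781524} \left(-336507\right) - 9044073 = - \frac{170692729278008681}{260508} - 9044073 = - \frac{170695085331377765}{260508}$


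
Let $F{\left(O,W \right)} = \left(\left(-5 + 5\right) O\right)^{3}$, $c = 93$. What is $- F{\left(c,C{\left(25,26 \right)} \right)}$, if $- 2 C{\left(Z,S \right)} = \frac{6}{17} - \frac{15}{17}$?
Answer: $0$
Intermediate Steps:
$C{\left(Z,S \right)} = \frac{9}{34}$ ($C{\left(Z,S \right)} = - \frac{\frac{6}{17} - \frac{15}{17}}{2} = \left(- \frac{1}{2}\right) \left(- \frac{9}{17}\right) = \frac{9}{34}$)
$F{\left(O,W \right)} = 0$ ($F{\left(O,W \right)} = \left(0 O\right)^{3} = 0^{3} = 0$)
$- F{\left(c,C{\left(25,26 \right)} \right)} = \left(-1\right) 0 = 0$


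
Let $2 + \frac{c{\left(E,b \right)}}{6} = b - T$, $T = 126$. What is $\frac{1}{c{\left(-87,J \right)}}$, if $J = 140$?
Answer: $\frac{1}{72} \approx 0.013889$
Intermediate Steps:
$c{\left(E,b \right)} = -768 + 6 b$ ($c{\left(E,b \right)} = -12 + 6 \left(b - 126\right) = -12 + 6 \left(-126 + b\right) = -12 + \left(-756 + 6 b\right) = -768 + 6 b$)
$\frac{1}{c{\left(-87,J \right)}} = \frac{1}{-768 + 6 \cdot 140} = \frac{1}{-768 + 840} = \frac{1}{72}$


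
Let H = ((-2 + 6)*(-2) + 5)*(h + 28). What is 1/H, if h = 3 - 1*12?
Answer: -1/57 ≈ -0.017544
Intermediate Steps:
h = -9 (h = 3 - 12 = -9)
H = -57 (H = ((-2 + 6)*(-2) + 5)*(-9 + 28) = (4*(-2) + 5)*19 = (-8 + 5)*19 = -3*19 = -57)
1/H = 1/(-57) = -1/57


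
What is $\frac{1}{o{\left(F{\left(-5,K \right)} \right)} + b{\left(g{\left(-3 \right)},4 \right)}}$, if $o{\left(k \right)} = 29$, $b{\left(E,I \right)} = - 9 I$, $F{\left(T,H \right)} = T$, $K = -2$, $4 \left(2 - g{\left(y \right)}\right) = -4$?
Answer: $- \frac{1}{7} \approx -0.14286$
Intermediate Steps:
$g{\left(y \right)} = 3$ ($g{\left(y \right)} = 2 - -1 = 2 + 1 = 3$)
$\frac{1}{o{\left(F{\left(-5,K \right)} \right)} + b{\left(g{\left(-3 \right)},4 \right)}} = \frac{1}{29 - 36} = \frac{1}{-7} = - \frac{1}{7}$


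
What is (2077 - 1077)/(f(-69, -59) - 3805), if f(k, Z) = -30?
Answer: -200/767 ≈ -0.26076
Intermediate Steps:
(2077 - 1077)/(f(-69, -59) - 3805) = (2077 - 1077)/(-30 - 3805) = 1000/(-3835) = 1000*(-1/3835) = -200/767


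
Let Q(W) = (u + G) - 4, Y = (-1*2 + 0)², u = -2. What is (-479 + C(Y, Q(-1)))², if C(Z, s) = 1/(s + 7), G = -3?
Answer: 919681/4 ≈ 2.2992e+5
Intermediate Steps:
Y = 4 (Y = (-2 + 0)² = (-2)² = 4)
Q(W) = -9 (Q(W) = (-2 - 3) - 4 = -5 - 4 = -9)
C(Z, s) = 1/(7 + s)
(-479 + C(Y, Q(-1)))² = (-479 + 1/(7 - 9))² = (-479 + 1/(-2))² = (-479 - ½)² = (-959/2)² = 919681/4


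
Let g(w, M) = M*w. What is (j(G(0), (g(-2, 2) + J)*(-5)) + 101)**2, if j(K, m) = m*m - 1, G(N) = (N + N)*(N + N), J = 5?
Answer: 15625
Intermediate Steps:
G(N) = 4*N**2 (G(N) = (2*N)*(2*N) = 4*N**2)
j(K, m) = -1 + m**2 (j(K, m) = m**2 - 1 = -1 + m**2)
(j(G(0), (g(-2, 2) + J)*(-5)) + 101)**2 = ((-1 + ((2*(-2) + 5)*(-5))**2) + 101)**2 = ((-1 + ((-4 + 5)*(-5))**2) + 101)**2 = ((-1 + (1*(-5))**2) + 101)**2 = ((-1 + (-5)**2) + 101)**2 = ((-1 + 25) + 101)**2 = (24 + 101)**2 = 125**2 = 15625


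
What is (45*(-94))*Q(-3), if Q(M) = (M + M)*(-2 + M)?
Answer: -126900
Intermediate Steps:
Q(M) = 2*M*(-2 + M) (Q(M) = (2*M)*(-2 + M) = 2*M*(-2 + M))
(45*(-94))*Q(-3) = (45*(-94))*(2*(-3)*(-2 - 3)) = -8460*(-3)*(-5) = -4230*30 = -126900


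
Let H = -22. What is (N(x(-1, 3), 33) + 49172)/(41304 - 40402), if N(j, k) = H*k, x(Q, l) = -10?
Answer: 24223/451 ≈ 53.710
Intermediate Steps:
N(j, k) = -22*k
(N(x(-1, 3), 33) + 49172)/(41304 - 40402) = (-22*33 + 49172)/(41304 - 40402) = (-726 + 49172)/902 = 48446*(1/902) = 24223/451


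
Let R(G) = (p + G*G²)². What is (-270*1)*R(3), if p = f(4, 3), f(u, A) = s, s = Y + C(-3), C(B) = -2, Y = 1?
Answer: -182520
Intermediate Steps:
s = -1 (s = 1 - 2 = -1)
f(u, A) = -1
p = -1
R(G) = (-1 + G³)² (R(G) = (-1 + G*G²)² = (-1 + G³)²)
(-270*1)*R(3) = (-270*1)*(-1 + 3³)² = -270*(-1 + 27)² = -270*26² = -270*676 = -182520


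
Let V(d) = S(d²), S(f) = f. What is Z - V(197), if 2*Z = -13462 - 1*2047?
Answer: -93127/2 ≈ -46564.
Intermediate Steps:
V(d) = d²
Z = -15509/2 (Z = (-13462 - 1*2047)/2 = (-13462 - 2047)/2 = (½)*(-15509) = -15509/2 ≈ -7754.5)
Z - V(197) = -15509/2 - 1*197² = -15509/2 - 1*38809 = -15509/2 - 38809 = -93127/2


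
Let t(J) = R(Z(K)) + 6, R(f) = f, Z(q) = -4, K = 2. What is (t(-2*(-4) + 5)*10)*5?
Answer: 100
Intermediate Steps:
t(J) = 2 (t(J) = -4 + 6 = 2)
(t(-2*(-4) + 5)*10)*5 = (2*10)*5 = 20*5 = 100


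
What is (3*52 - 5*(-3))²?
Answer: 29241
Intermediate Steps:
(3*52 - 5*(-3))² = (156 + 15)² = 171² = 29241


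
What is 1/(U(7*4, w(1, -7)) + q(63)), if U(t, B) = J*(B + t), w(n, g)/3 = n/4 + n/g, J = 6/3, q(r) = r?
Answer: 14/1675 ≈ 0.0083582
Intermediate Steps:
J = 2 (J = 6*(⅓) = 2)
w(n, g) = 3*n/4 + 3*n/g (w(n, g) = 3*(n/4 + n/g) = 3*n/4 + 3*n/g)
U(t, B) = 2*B + 2*t (U(t, B) = 2*(B + t) = 2*B + 2*t)
1/(U(7*4, w(1, -7)) + q(63)) = 1/((2*((¾)*1*(4 - 7)/(-7)) + 2*(7*4)) + 63) = 1/((2*((¾)*1*(-⅐)*(-3)) + 2*28) + 63) = 1/((2*(9/28) + 56) + 63) = 1/((9/14 + 56) + 63) = 1/(793/14 + 63) = 1/(1675/14) = 14/1675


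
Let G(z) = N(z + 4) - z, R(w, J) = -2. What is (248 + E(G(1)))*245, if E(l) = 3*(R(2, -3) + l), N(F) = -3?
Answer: 56350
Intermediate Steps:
G(z) = -3 - z
E(l) = -6 + 3*l (E(l) = 3*(-2 + l) = -6 + 3*l)
(248 + E(G(1)))*245 = (248 + (-6 + 3*(-3 - 1*1)))*245 = (248 + (-6 + 3*(-3 - 1)))*245 = (248 + (-6 + 3*(-4)))*245 = (248 + (-6 - 12))*245 = (248 - 18)*245 = 230*245 = 56350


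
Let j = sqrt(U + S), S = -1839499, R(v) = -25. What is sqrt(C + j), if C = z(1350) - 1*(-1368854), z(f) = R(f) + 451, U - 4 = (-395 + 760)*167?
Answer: sqrt(1369280 + 2*I*sqrt(444635)) ≈ 1170.2 + 0.57*I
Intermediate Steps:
U = 60959 (U = 4 + (-395 + 760)*167 = 4 + 365*167 = 4 + 60955 = 60959)
z(f) = 426 (z(f) = -25 + 451 = 426)
j = 2*I*sqrt(444635) (j = sqrt(60959 - 1839499) = sqrt(-1778540) = 2*I*sqrt(444635) ≈ 1333.6*I)
C = 1369280 (C = 426 - 1*(-1368854) = 426 + 1368854 = 1369280)
sqrt(C + j) = sqrt(1369280 + 2*I*sqrt(444635))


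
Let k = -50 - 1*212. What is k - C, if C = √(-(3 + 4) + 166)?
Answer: -262 - √159 ≈ -274.61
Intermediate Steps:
k = -262 (k = -50 - 212 = -262)
C = √159 (C = √(-1*7 + 166) = √(-7 + 166) = √159 ≈ 12.610)
k - C = -262 - √159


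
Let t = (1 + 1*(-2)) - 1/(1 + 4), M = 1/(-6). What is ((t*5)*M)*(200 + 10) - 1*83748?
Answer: -83538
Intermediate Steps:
M = -⅙ ≈ -0.16667
t = -6/5 (t = (1 - 2) - 1/5 = -1 - 1*⅕ = -1 - ⅕ = -6/5 ≈ -1.2000)
((t*5)*M)*(200 + 10) - 1*83748 = (-6/5*5*(-⅙))*(200 + 10) - 1*83748 = -6*(-⅙)*210 - 83748 = 1*210 - 83748 = 210 - 83748 = -83538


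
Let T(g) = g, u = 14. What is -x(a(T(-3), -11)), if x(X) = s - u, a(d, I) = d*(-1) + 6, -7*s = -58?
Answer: 40/7 ≈ 5.7143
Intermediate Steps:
s = 58/7 (s = -⅐*(-58) = 58/7 ≈ 8.2857)
a(d, I) = 6 - d (a(d, I) = -d + 6 = 6 - d)
x(X) = -40/7 (x(X) = 58/7 - 1*14 = 58/7 - 14 = -40/7)
-x(a(T(-3), -11)) = -1*(-40/7) = 40/7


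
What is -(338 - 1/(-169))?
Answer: -57123/169 ≈ -338.01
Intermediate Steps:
-(338 - 1/(-169)) = -(338 - 1*(-1/169)) = -(338 + 1/169) = -1*57123/169 = -57123/169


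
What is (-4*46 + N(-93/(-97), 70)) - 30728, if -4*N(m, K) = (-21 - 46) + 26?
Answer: -123607/4 ≈ -30902.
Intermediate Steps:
N(m, K) = 41/4 (N(m, K) = -((-21 - 46) + 26)/4 = -(-67 + 26)/4 = -1/4*(-41) = 41/4)
(-4*46 + N(-93/(-97), 70)) - 30728 = (-4*46 + 41/4) - 30728 = (-184 + 41/4) - 30728 = -695/4 - 30728 = -123607/4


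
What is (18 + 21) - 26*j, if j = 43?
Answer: -1079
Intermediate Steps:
(18 + 21) - 26*j = (18 + 21) - 26*43 = 39 - 1118 = -1079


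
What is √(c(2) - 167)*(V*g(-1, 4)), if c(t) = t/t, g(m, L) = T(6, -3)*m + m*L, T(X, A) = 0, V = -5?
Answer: 20*I*√166 ≈ 257.68*I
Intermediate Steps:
g(m, L) = L*m (g(m, L) = 0*m + m*L = 0 + L*m = L*m)
c(t) = 1
√(c(2) - 167)*(V*g(-1, 4)) = √(1 - 167)*(-20*(-1)) = √(-166)*(-5*(-4)) = (I*√166)*20 = 20*I*√166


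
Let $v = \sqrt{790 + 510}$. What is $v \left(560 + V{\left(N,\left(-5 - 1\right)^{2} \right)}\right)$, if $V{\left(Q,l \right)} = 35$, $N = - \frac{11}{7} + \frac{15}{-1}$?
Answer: $5950 \sqrt{13} \approx 21453.0$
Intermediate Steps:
$N = - \frac{116}{7}$ ($N = \left(-11\right) \frac{1}{7} + 15 \left(-1\right) = - \frac{11}{7} - 15 = - \frac{116}{7} \approx -16.571$)
$v = 10 \sqrt{13}$ ($v = \sqrt{1300} = 10 \sqrt{13} \approx 36.056$)
$v \left(560 + V{\left(N,\left(-5 - 1\right)^{2} \right)}\right) = 10 \sqrt{13} \left(560 + 35\right) = 10 \sqrt{13} \cdot 595 = 5950 \sqrt{13}$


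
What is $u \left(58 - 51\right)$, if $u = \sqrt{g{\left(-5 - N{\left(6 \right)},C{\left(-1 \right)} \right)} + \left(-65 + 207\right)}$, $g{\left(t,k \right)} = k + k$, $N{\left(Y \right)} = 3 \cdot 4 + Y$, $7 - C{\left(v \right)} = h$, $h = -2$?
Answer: $28 \sqrt{10} \approx 88.544$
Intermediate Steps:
$C{\left(v \right)} = 9$ ($C{\left(v \right)} = 7 - -2 = 7 + 2 = 9$)
$N{\left(Y \right)} = 12 + Y$
$g{\left(t,k \right)} = 2 k$
$u = 4 \sqrt{10}$ ($u = \sqrt{2 \cdot 9 + \left(-65 + 207\right)} = \sqrt{18 + 142} = \sqrt{160} = 4 \sqrt{10} \approx 12.649$)
$u \left(58 - 51\right) = 4 \sqrt{10} \left(58 - 51\right) = 4 \sqrt{10} \cdot 7 = 28 \sqrt{10}$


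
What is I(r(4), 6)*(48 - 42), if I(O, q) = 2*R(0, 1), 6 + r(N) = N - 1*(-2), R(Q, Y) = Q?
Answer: 0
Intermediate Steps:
r(N) = -4 + N (r(N) = -6 + (N - 1*(-2)) = -6 + (N + 2) = -6 + (2 + N) = -4 + N)
I(O, q) = 0 (I(O, q) = 2*0 = 0)
I(r(4), 6)*(48 - 42) = 0*(48 - 42) = 0*6 = 0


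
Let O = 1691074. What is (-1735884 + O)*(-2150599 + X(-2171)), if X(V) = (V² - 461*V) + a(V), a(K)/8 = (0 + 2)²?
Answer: -159680659050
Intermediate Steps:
a(K) = 32 (a(K) = 8*(0 + 2)² = 8*2² = 8*4 = 32)
X(V) = 32 + V² - 461*V (X(V) = (V² - 461*V) + 32 = 32 + V² - 461*V)
(-1735884 + O)*(-2150599 + X(-2171)) = (-1735884 + 1691074)*(-2150599 + (32 + (-2171)² - 461*(-2171))) = -44810*(-2150599 + (32 + 4713241 + 1000831)) = -44810*(-2150599 + 5714104) = -44810*3563505 = -159680659050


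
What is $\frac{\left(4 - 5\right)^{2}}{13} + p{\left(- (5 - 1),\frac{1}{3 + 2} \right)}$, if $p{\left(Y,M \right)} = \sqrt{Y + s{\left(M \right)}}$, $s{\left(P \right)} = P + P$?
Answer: $\frac{1}{13} + \frac{3 i \sqrt{10}}{5} \approx 0.076923 + 1.8974 i$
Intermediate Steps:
$s{\left(P \right)} = 2 P$
$p{\left(Y,M \right)} = \sqrt{Y + 2 M}$
$\frac{\left(4 - 5\right)^{2}}{13} + p{\left(- (5 - 1),\frac{1}{3 + 2} \right)} = \frac{\left(4 - 5\right)^{2}}{13} + \sqrt{- (5 - 1) + \frac{2}{3 + 2}} = \left(-1\right)^{2} \cdot \frac{1}{13} + \sqrt{- (5 - 1) + \frac{2}{5}} = 1 \cdot \frac{1}{13} + \sqrt{\left(-1\right) 4 + 2 \cdot \frac{1}{5}} = \frac{1}{13} + \sqrt{-4 + \frac{2}{5}} = \frac{1}{13} + \sqrt{- \frac{18}{5}} = \frac{1}{13} + \frac{3 i \sqrt{10}}{5}$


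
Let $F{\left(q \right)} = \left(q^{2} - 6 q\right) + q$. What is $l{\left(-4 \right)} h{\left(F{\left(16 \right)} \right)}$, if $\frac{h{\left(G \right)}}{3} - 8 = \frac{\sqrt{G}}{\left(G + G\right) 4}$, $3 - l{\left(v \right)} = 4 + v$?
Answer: $72 + \frac{9 \sqrt{11}}{352} \approx 72.085$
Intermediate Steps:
$l{\left(v \right)} = -1 - v$ ($l{\left(v \right)} = 3 - \left(4 + v\right) = -1 - v$)
$F{\left(q \right)} = q^{2} - 5 q$
$h{\left(G \right)} = 24 + \frac{3}{8 \sqrt{G}}$ ($h{\left(G \right)} = 24 + 3 \frac{\sqrt{G}}{\left(G + G\right) 4} = 24 + 3 \frac{\sqrt{G}}{2 G 4} = 24 + 3 \frac{\sqrt{G}}{8 G} = 24 + 3 \frac{1}{8 G} \sqrt{G} = 24 + 3 \frac{1}{8 \sqrt{G}} = 24 + \frac{3}{8 \sqrt{G}}$)
$l{\left(-4 \right)} h{\left(F{\left(16 \right)} \right)} = \left(-1 - -4\right) \left(24 + \frac{3}{8 \cdot 4 \sqrt{-5 + 16}}\right) = \left(-1 + 4\right) \left(24 + \frac{3}{8 \cdot 4 \sqrt{11}}\right) = 3 \left(24 + \frac{3}{8 \cdot 4 \sqrt{11}}\right) = 3 \left(24 + \frac{3 \frac{\sqrt{11}}{44}}{8}\right) = 3 \left(24 + \frac{3 \sqrt{11}}{352}\right) = 72 + \frac{9 \sqrt{11}}{352}$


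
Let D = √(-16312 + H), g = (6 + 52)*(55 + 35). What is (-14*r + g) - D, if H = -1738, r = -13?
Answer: 5402 - 95*I*√2 ≈ 5402.0 - 134.35*I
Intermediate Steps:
g = 5220 (g = 58*90 = 5220)
D = 95*I*√2 (D = √(-16312 - 1738) = √(-18050) = 95*I*√2 ≈ 134.35*I)
(-14*r + g) - D = (-14*(-13) + 5220) - 95*I*√2 = (182 + 5220) - 95*I*√2 = 5402 - 95*I*√2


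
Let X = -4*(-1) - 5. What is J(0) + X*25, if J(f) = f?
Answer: -25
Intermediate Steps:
X = -1 (X = 4 - 5 = -1)
J(0) + X*25 = 0 - 1*25 = 0 - 25 = -25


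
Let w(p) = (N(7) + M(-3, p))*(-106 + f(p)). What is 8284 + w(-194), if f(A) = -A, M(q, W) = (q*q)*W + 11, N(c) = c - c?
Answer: -144396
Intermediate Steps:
N(c) = 0
M(q, W) = 11 + W*q**2 (M(q, W) = q**2*W + 11 = W*q**2 + 11 = 11 + W*q**2)
w(p) = (-106 - p)*(11 + 9*p) (w(p) = (0 + (11 + p*(-3)**2))*(-106 - p) = (0 + (11 + p*9))*(-106 - p) = (0 + (11 + 9*p))*(-106 - p) = (11 + 9*p)*(-106 - p) = (-106 - p)*(11 + 9*p))
8284 + w(-194) = 8284 + (-1166 - 965*(-194) - 9*(-194)**2) = 8284 + (-1166 + 187210 - 9*37636) = 8284 + (-1166 + 187210 - 338724) = 8284 - 152680 = -144396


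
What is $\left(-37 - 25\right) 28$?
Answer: $-1736$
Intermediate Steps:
$\left(-37 - 25\right) 28 = \left(-62\right) 28 = -1736$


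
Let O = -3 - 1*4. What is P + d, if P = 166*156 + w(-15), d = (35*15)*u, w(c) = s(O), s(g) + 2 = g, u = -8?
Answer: 21687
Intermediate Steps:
O = -7 (O = -3 - 4 = -7)
s(g) = -2 + g
w(c) = -9 (w(c) = -2 - 7 = -9)
d = -4200 (d = (35*15)*(-8) = 525*(-8) = -4200)
P = 25887 (P = 166*156 - 9 = 25896 - 9 = 25887)
P + d = 25887 - 4200 = 21687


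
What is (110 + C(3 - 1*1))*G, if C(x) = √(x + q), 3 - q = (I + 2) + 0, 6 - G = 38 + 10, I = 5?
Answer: -4620 - 42*I*√2 ≈ -4620.0 - 59.397*I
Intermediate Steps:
G = -42 (G = 6 - (38 + 10) = 6 - 1*48 = 6 - 48 = -42)
q = -4 (q = 3 - ((5 + 2) + 0) = 3 - (7 + 0) = 3 - 1*7 = 3 - 7 = -4)
C(x) = √(-4 + x) (C(x) = √(x - 4) = √(-4 + x))
(110 + C(3 - 1*1))*G = (110 + √(-4 + (3 - 1*1)))*(-42) = (110 + √(-4 + (3 - 1)))*(-42) = (110 + √(-4 + 2))*(-42) = (110 + √(-2))*(-42) = (110 + I*√2)*(-42) = -4620 - 42*I*√2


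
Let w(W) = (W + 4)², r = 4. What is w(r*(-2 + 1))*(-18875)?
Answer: 0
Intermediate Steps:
w(W) = (4 + W)²
w(r*(-2 + 1))*(-18875) = (4 + 4*(-2 + 1))²*(-18875) = (4 + 4*(-1))²*(-18875) = (4 - 4)²*(-18875) = 0²*(-18875) = 0*(-18875) = 0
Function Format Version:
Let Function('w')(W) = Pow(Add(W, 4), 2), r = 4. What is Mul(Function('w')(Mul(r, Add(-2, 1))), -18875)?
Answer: 0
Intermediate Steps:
Function('w')(W) = Pow(Add(4, W), 2)
Mul(Function('w')(Mul(r, Add(-2, 1))), -18875) = Mul(Pow(Add(4, Mul(4, Add(-2, 1))), 2), -18875) = Mul(Pow(Add(4, Mul(4, -1)), 2), -18875) = Mul(Pow(Add(4, -4), 2), -18875) = Mul(Pow(0, 2), -18875) = Mul(0, -18875) = 0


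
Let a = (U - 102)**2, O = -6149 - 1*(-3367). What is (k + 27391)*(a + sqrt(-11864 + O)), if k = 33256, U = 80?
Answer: 29353148 + 60647*I*sqrt(14646) ≈ 2.9353e+7 + 7.3395e+6*I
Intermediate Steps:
O = -2782 (O = -6149 + 3367 = -2782)
a = 484 (a = (80 - 102)**2 = (-22)**2 = 484)
(k + 27391)*(a + sqrt(-11864 + O)) = (33256 + 27391)*(484 + sqrt(-11864 - 2782)) = 60647*(484 + sqrt(-14646)) = 60647*(484 + I*sqrt(14646)) = 29353148 + 60647*I*sqrt(14646)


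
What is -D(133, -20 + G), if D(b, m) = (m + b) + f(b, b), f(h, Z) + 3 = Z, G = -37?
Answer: -206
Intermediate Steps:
f(h, Z) = -3 + Z
D(b, m) = -3 + m + 2*b (D(b, m) = (m + b) + (-3 + b) = (b + m) + (-3 + b) = -3 + m + 2*b)
-D(133, -20 + G) = -(-3 + (-20 - 37) + 2*133) = -(-3 - 57 + 266) = -1*206 = -206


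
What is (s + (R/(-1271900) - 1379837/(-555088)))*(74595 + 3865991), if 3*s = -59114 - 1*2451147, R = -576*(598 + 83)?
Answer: -872977514750089277423947/264756160200 ≈ -3.2973e+12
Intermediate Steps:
R = -392256 (R = -576*681 = -392256)
s = -2510261/3 (s = (-59114 - 1*2451147)/3 = (-59114 - 2451147)/3 = (⅓)*(-2510261) = -2510261/3 ≈ -8.3675e+5)
(s + (R/(-1271900) - 1379837/(-555088)))*(74595 + 3865991) = (-2510261/3 + (-392256/(-1271900) - 1379837/(-555088)))*(74595 + 3865991) = (-2510261/3 + (-392256*(-1/1271900) - 1379837*(-1/555088)))*3940586 = (-2510261/3 + (98064/317975 + 1379837/555088))*3940586 = (-2510261/3 + 493187819707/176504106800)*3940586 = -443069896076415679/529512320400*3940586 = -872977514750089277423947/264756160200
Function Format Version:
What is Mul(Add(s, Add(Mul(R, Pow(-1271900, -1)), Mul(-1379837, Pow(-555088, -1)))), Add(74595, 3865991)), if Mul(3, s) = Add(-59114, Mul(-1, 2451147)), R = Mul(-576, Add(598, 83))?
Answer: Rational(-872977514750089277423947, 264756160200) ≈ -3.2973e+12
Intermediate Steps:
R = -392256 (R = Mul(-576, 681) = -392256)
s = Rational(-2510261, 3) (s = Mul(Rational(1, 3), Add(-59114, Mul(-1, 2451147))) = Mul(Rational(1, 3), Add(-59114, -2451147)) = Mul(Rational(1, 3), -2510261) = Rational(-2510261, 3) ≈ -8.3675e+5)
Mul(Add(s, Add(Mul(R, Pow(-1271900, -1)), Mul(-1379837, Pow(-555088, -1)))), Add(74595, 3865991)) = Mul(Add(Rational(-2510261, 3), Add(Mul(-392256, Pow(-1271900, -1)), Mul(-1379837, Pow(-555088, -1)))), Add(74595, 3865991)) = Mul(Add(Rational(-2510261, 3), Add(Mul(-392256, Rational(-1, 1271900)), Mul(-1379837, Rational(-1, 555088)))), 3940586) = Mul(Add(Rational(-2510261, 3), Add(Rational(98064, 317975), Rational(1379837, 555088))), 3940586) = Mul(Add(Rational(-2510261, 3), Rational(493187819707, 176504106800)), 3940586) = Mul(Rational(-443069896076415679, 529512320400), 3940586) = Rational(-872977514750089277423947, 264756160200)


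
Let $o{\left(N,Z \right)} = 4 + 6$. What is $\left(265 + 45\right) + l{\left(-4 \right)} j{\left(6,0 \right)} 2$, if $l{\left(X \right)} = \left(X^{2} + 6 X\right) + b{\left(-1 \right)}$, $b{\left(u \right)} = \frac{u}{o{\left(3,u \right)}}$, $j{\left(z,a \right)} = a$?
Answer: $310$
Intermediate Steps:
$o{\left(N,Z \right)} = 10$
$b{\left(u \right)} = \frac{u}{10}$
$l{\left(X \right)} = - \frac{1}{10} + X^{2} + 6 X$ ($l{\left(X \right)} = \left(X^{2} + 6 X\right) + \frac{1}{10} \left(-1\right) = \left(X^{2} + 6 X\right) - \frac{1}{10} = - \frac{1}{10} + X^{2} + 6 X$)
$\left(265 + 45\right) + l{\left(-4 \right)} j{\left(6,0 \right)} 2 = \left(265 + 45\right) + \left(- \frac{1}{10} + \left(-4\right)^{2} + 6 \left(-4\right)\right) 0 \cdot 2 = 310 + \left(- \frac{1}{10} + 16 - 24\right) 0 \cdot 2 = 310 + \left(- \frac{81}{10}\right) 0 \cdot 2 = 310 + 0 \cdot 2 = 310 + 0 = 310$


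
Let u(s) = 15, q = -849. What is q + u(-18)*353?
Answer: 4446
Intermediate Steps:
q + u(-18)*353 = -849 + 15*353 = -849 + 5295 = 4446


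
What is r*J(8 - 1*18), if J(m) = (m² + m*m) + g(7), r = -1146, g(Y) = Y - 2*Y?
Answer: -221178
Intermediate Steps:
g(Y) = -Y
J(m) = -7 + 2*m² (J(m) = (m² + m*m) - 1*7 = (m² + m²) - 7 = 2*m² - 7 = -7 + 2*m²)
r*J(8 - 1*18) = -1146*(-7 + 2*(8 - 1*18)²) = -1146*(-7 + 2*(8 - 18)²) = -1146*(-7 + 2*(-10)²) = -1146*(-7 + 2*100) = -1146*(-7 + 200) = -1146*193 = -221178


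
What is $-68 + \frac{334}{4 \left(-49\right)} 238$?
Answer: $- \frac{3315}{7} \approx -473.57$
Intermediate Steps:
$-68 + \frac{334}{4 \left(-49\right)} 238 = -68 + \frac{334}{-196} \cdot 238 = -68 + 334 \left(- \frac{1}{196}\right) 238 = -68 - \frac{2839}{7} = - \frac{3315}{7}$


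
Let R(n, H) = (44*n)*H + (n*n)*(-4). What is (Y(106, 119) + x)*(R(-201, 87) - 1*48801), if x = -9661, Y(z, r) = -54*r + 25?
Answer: 15738077646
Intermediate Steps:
Y(z, r) = 25 - 54*r
R(n, H) = -4*n² + 44*H*n (R(n, H) = 44*H*n + n²*(-4) = 44*H*n - 4*n² = -4*n² + 44*H*n)
(Y(106, 119) + x)*(R(-201, 87) - 1*48801) = ((25 - 54*119) - 9661)*(4*(-201)*(-1*(-201) + 11*87) - 1*48801) = ((25 - 6426) - 9661)*(4*(-201)*(201 + 957) - 48801) = (-6401 - 9661)*(4*(-201)*1158 - 48801) = -16062*(-931032 - 48801) = -16062*(-979833) = 15738077646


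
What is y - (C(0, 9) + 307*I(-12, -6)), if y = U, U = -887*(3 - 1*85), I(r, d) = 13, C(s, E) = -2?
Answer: 68745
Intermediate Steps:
U = 72734 (U = -887*(3 - 85) = -887*(-82) = 72734)
y = 72734
y - (C(0, 9) + 307*I(-12, -6)) = 72734 - (-2 + 307*13) = 72734 - (-2 + 3991) = 72734 - 1*3989 = 72734 - 3989 = 68745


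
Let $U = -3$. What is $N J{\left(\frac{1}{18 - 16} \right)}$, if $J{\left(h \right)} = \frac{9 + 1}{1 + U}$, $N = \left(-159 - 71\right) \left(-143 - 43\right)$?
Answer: $-213900$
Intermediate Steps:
$N = 42780$ ($N = \left(-230\right) \left(-186\right) = 42780$)
$J{\left(h \right)} = -5$ ($J{\left(h \right)} = \frac{9 + 1}{1 - 3} = \frac{10}{-2} = 10 \left(- \frac{1}{2}\right) = -5$)
$N J{\left(\frac{1}{18 - 16} \right)} = 42780 \left(-5\right) = -213900$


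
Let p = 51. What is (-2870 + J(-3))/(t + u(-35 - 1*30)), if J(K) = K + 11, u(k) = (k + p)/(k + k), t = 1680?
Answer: -186030/109207 ≈ -1.7035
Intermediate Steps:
u(k) = (51 + k)/(2*k) (u(k) = (k + 51)/(k + k) = (51 + k)/((2*k)) = (51 + k)*(1/(2*k)) = (51 + k)/(2*k))
J(K) = 11 + K
(-2870 + J(-3))/(t + u(-35 - 1*30)) = (-2870 + (11 - 3))/(1680 + (51 + (-35 - 1*30))/(2*(-35 - 1*30))) = (-2870 + 8)/(1680 + (51 + (-35 - 30))/(2*(-35 - 30))) = -2862/(1680 + (1/2)*(51 - 65)/(-65)) = -2862/(1680 + (1/2)*(-1/65)*(-14)) = -2862/(1680 + 7/65) = -2862/109207/65 = -2862*65/109207 = -186030/109207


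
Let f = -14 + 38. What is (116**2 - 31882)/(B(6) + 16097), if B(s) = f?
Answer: -18426/16121 ≈ -1.1430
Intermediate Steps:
f = 24
B(s) = 24
(116**2 - 31882)/(B(6) + 16097) = (116**2 - 31882)/(24 + 16097) = (13456 - 31882)/16121 = -18426*1/16121 = -18426/16121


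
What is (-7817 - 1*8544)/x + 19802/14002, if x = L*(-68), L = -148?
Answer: -14899697/70458064 ≈ -0.21147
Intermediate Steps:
x = 10064 (x = -148*(-68) = 10064)
(-7817 - 1*8544)/x + 19802/14002 = (-7817 - 1*8544)/10064 + 19802/14002 = (-7817 - 8544)*(1/10064) + 19802*(1/14002) = -16361*1/10064 + 9901/7001 = -16361/10064 + 9901/7001 = -14899697/70458064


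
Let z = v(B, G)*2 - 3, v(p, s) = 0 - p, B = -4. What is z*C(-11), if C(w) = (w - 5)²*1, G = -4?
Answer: 1280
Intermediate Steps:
C(w) = (-5 + w)² (C(w) = (-5 + w)²*1 = (-5 + w)²)
v(p, s) = -p
z = 5 (z = -1*(-4)*2 - 3 = 4*2 - 3 = 8 - 3 = 5)
z*C(-11) = 5*(-5 - 11)² = 5*(-16)² = 5*256 = 1280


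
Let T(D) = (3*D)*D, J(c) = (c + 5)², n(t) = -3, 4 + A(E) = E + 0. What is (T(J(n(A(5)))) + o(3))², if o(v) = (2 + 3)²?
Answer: 5329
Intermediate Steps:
o(v) = 25 (o(v) = 5² = 25)
A(E) = -4 + E (A(E) = -4 + (E + 0) = -4 + E)
J(c) = (5 + c)²
T(D) = 3*D²
(T(J(n(A(5)))) + o(3))² = (3*((5 - 3)²)² + 25)² = (3*(2²)² + 25)² = (3*4² + 25)² = (3*16 + 25)² = (48 + 25)² = 73² = 5329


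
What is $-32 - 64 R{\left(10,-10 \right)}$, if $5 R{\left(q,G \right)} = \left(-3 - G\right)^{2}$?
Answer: $- \frac{3296}{5} \approx -659.2$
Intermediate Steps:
$R{\left(q,G \right)} = \frac{\left(-3 - G\right)^{2}}{5}$
$-32 - 64 R{\left(10,-10 \right)} = -32 - 64 \frac{\left(3 - 10\right)^{2}}{5} = -32 - 64 \frac{\left(-7\right)^{2}}{5} = -32 - 64 \cdot \frac{1}{5} \cdot 49 = -32 - \frac{3136}{5} = - \frac{3296}{5}$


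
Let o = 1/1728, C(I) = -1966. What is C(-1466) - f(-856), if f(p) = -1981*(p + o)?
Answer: -2933627075/1728 ≈ -1.6977e+6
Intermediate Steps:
o = 1/1728 ≈ 0.00057870
f(p) = -1981/1728 - 1981*p (f(p) = -1981*(p + 1/1728) = -1981*(1/1728 + p) = -1981/1728 - 1981*p)
C(-1466) - f(-856) = -1966 - (-1981/1728 - 1981*(-856)) = -1966 - (-1981/1728 + 1695736) = -1966 - 1*2930229827/1728 = -1966 - 2930229827/1728 = -2933627075/1728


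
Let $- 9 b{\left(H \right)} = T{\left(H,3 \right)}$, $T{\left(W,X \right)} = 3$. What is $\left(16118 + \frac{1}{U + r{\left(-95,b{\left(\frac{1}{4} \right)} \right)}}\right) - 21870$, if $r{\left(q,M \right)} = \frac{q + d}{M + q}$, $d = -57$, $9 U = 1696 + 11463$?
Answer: $- \frac{10835553041}{1883789} \approx -5752.0$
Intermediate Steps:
$U = \frac{13159}{9}$ ($U = \frac{1696 + 11463}{9} = \frac{1}{9} \cdot 13159 = \frac{13159}{9} \approx 1462.1$)
$b{\left(H \right)} = - \frac{1}{3}$ ($b{\left(H \right)} = \left(- \frac{1}{9}\right) 3 = - \frac{1}{3}$)
$r{\left(q,M \right)} = \frac{-57 + q}{M + q}$ ($r{\left(q,M \right)} = \frac{q - 57}{M + q} = \frac{-57 + q}{M + q}$)
$\left(16118 + \frac{1}{U + r{\left(-95,b{\left(\frac{1}{4} \right)} \right)}}\right) - 21870 = \left(16118 + \frac{1}{\frac{13159}{9} + \frac{-57 - 95}{- \frac{1}{3} - 95}}\right) - 21870 = \left(16118 + \frac{1}{\frac{13159}{9} + \frac{1}{- \frac{286}{3}} \left(-152\right)}\right) - 21870 = \left(16118 + \frac{1}{\frac{13159}{9} - - \frac{228}{143}}\right) - 21870 = \left(16118 + \frac{1}{\frac{13159}{9} + \frac{228}{143}}\right) - 21870 = \left(16118 + \frac{1}{\frac{1883789}{1287}}\right) - 21870 = \left(16118 + \frac{1287}{1883789}\right) - 21870 = \frac{30362912389}{1883789} - 21870 = - \frac{10835553041}{1883789}$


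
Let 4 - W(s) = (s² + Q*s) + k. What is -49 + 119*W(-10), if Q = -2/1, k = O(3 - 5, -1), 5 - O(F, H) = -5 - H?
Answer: -14924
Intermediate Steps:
O(F, H) = 10 + H (O(F, H) = 5 - (-5 - H) = 5 + (5 + H) = 10 + H)
k = 9 (k = 10 - 1 = 9)
Q = -2 (Q = -2*1 = -2)
W(s) = -5 - s² + 2*s (W(s) = 4 - ((s² - 2*s) + 9) = 4 - (9 + s² - 2*s) = 4 + (-9 - s² + 2*s) = -5 - s² + 2*s)
-49 + 119*W(-10) = -49 + 119*(-5 - 1*(-10)² + 2*(-10)) = -49 + 119*(-5 - 1*100 - 20) = -49 + 119*(-5 - 100 - 20) = -49 + 119*(-125) = -49 - 14875 = -14924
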